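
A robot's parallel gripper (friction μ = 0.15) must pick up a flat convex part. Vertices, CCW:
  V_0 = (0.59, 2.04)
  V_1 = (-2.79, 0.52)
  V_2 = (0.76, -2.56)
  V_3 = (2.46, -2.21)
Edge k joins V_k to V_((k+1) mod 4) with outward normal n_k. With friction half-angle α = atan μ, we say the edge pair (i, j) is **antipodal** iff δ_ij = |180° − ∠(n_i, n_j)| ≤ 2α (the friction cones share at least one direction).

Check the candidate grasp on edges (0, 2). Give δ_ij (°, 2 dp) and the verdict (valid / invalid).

δ = 12.58°, valid

α = atan 0.15 = 8.53°;  2α = 17.06°
edge 0: e_0 = (-3.38, -1.52);  n_0 = (-0.4101, +0.9120)
edge 2: e_2 = (+1.70, +0.35);  n_2 = (+0.2017, -0.9795)
∠(n_0, n_2) = 167.42°
δ = |180° − 167.42°| = 12.58°
12.58° ≤ 2α = 17.06°  →  valid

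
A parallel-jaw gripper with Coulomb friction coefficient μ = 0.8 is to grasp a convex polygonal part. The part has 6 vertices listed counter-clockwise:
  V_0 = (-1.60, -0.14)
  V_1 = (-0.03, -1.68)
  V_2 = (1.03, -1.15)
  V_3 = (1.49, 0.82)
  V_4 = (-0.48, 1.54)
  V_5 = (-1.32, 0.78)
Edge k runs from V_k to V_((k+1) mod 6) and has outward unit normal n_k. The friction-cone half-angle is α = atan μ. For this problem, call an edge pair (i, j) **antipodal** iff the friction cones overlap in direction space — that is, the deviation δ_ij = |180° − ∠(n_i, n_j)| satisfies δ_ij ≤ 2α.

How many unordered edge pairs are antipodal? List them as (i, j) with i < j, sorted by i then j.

count = 7; pairs: (0,2), (0,3), (1,3), (1,4), (1,5), (2,4), (2,5)

α = atan 0.8 = 38.66°;  2α = 77.32°
n_0 = (-0.7003, -0.7139)
n_1 = (+0.4472, -0.8944)
n_2 = (+0.9738, -0.2274)
n_3 = (+0.3433, +0.9392)
n_4 = (-0.6709, +0.7415)
n_5 = (-0.9567, +0.2912)
  (0,1): δ = 108.99°  ·
  (0,2): δ = 58.70°  ✓
  (0,3): δ = 24.37°  ✓
  (0,4): δ = 86.58°  ·
  (0,5): δ = 117.52°  ·
  (1,2): δ = 129.71°  ·
  (1,3): δ = 46.64°  ✓
  (1,4): δ = 15.57°  ✓
  (1,5): δ = 46.51°  ✓
  (2,3): δ = 96.93°  ·
  (2,4): δ = 34.72°  ✓
  (2,5): δ = 3.78°  ✓
  (3,4): δ = 117.79°  ·
  (3,5): δ = 86.85°  ·
  (4,5): δ = 149.07°  ·
antipodal pairs: 7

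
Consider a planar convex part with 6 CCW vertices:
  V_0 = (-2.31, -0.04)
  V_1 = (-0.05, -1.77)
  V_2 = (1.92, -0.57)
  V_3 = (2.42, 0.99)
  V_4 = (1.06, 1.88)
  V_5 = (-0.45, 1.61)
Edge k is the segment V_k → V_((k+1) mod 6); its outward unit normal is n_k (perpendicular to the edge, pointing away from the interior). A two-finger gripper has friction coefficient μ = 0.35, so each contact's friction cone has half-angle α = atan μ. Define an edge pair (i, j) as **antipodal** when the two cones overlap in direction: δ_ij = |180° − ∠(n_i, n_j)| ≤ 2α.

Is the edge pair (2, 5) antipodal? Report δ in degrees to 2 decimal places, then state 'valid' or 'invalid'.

α = atan 0.35 = 19.29°;  2α = 38.58°
edge 2: e_2 = (+0.50, +1.56);  n_2 = (+0.9523, -0.3052)
edge 5: e_5 = (-1.86, -1.65);  n_5 = (-0.6636, +0.7481)
∠(n_2, n_5) = 149.35°
δ = |180° − 149.35°| = 30.65°
30.65° ≤ 2α = 38.58°  →  valid

δ = 30.65°, valid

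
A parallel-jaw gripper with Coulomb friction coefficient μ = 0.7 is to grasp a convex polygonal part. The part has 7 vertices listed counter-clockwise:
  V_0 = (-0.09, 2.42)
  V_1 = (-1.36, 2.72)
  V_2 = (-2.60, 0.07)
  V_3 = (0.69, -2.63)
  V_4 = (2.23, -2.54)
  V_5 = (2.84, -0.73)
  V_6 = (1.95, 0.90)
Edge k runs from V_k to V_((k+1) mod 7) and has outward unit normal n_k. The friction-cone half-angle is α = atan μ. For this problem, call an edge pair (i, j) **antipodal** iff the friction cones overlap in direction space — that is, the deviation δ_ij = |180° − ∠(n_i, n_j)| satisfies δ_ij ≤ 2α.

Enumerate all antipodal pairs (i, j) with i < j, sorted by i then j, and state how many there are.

count = 10; pairs: (0,2), (0,3), (1,3), (1,4), (1,5), (2,4), (2,5), (2,6), (3,5), (3,6)

α = atan 0.7 = 34.99°;  2α = 69.98°
n_0 = (+0.2299, +0.9732)
n_1 = (-0.9057, +0.4238)
n_2 = (-0.6344, -0.7730)
n_3 = (+0.0583, -0.9983)
n_4 = (+0.9476, -0.3194)
n_5 = (+0.8777, +0.4792)
n_6 = (+0.5975, +0.8019)
  (0,1): δ = 101.79°  ·
  (0,2): δ = 26.08°  ✓
  (0,3): δ = 16.64°  ✓
  (0,4): δ = 84.67°  ·
  (0,5): δ = 131.93°  ·
  (0,6): δ = 156.60°  ·
  (1,2): δ = 104.30°  ·
  (1,3): δ = 61.58°  ✓
  (1,4): δ = 6.45°  ✓
  (1,5): δ = 53.71°  ✓
  (1,6): δ = 78.39°  ·
  (2,3): δ = 137.28°  ·
  (2,4): δ = 69.25°  ✓
  (2,5): δ = 21.99°  ✓
  (2,6): δ = 2.68°  ✓
  (3,4): δ = 111.97°  ·
  (3,5): δ = 64.71°  ✓
  (3,6): δ = 40.03°  ✓
  (4,5): δ = 132.74°  ·
  (4,6): δ = 108.07°  ·
  (5,6): δ = 155.32°  ·
antipodal pairs: 10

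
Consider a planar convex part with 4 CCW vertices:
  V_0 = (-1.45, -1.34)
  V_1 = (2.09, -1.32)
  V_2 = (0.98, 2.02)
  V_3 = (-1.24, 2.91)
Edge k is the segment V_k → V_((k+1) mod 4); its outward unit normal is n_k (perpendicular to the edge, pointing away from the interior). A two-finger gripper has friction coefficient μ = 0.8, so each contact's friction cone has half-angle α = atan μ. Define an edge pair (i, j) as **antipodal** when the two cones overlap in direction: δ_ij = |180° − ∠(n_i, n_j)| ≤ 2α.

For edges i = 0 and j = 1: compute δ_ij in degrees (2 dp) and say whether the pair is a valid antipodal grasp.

δ = 71.94°, valid

α = atan 0.8 = 38.66°;  2α = 77.32°
edge 0: e_0 = (+3.54, +0.02);  n_0 = (+0.0056, -1.0000)
edge 1: e_1 = (-1.11, +3.34);  n_1 = (+0.9490, +0.3154)
∠(n_0, n_1) = 108.06°
δ = |180° − 108.06°| = 71.94°
71.94° ≤ 2α = 77.32°  →  valid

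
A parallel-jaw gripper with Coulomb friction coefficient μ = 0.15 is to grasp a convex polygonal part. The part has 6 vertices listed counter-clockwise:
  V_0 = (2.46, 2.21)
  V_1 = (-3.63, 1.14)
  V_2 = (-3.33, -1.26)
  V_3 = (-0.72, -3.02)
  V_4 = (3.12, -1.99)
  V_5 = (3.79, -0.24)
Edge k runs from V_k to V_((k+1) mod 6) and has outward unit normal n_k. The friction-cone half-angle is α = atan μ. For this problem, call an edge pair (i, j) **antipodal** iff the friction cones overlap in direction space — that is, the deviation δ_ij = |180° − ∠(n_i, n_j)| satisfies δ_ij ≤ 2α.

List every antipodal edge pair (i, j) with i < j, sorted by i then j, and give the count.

count = 1; pairs: (0,3)

α = atan 0.15 = 8.53°;  2α = 17.06°
n_0 = (-0.1730, +0.9849)
n_1 = (-0.9923, -0.1240)
n_2 = (-0.5591, -0.8291)
n_3 = (+0.2591, -0.9659)
n_4 = (+0.9339, -0.3575)
n_5 = (+0.8789, +0.4771)
  (0,1): δ = 92.84°  ·
  (0,2): δ = 43.96°  ·
  (0,3): δ = 5.05°  ✓
  (0,4): δ = 59.09°  ·
  (0,5): δ = 108.53°  ·
  (1,2): δ = 131.12°  ·
  (1,3): δ = 82.11°  ·
  (1,4): δ = 28.07°  ·
  (1,5): δ = 21.37°  ·
  (2,3): δ = 130.99°  ·
  (2,4): δ = 76.96°  ·
  (2,5): δ = 27.51°  ·
  (3,4): δ = 125.96°  ·
  (3,5): δ = 76.52°  ·
  (4,5): δ = 130.55°  ·
antipodal pairs: 1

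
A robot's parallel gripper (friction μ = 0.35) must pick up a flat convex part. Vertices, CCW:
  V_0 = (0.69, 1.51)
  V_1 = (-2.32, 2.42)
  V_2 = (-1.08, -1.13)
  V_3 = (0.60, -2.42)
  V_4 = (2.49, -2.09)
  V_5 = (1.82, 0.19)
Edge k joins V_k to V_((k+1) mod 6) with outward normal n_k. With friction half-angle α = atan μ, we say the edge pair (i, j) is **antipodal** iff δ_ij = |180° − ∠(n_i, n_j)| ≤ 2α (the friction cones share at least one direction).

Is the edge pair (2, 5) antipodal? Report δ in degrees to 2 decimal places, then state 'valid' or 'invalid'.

α = atan 0.35 = 19.29°;  2α = 38.58°
edge 2: e_2 = (+1.68, -1.29);  n_2 = (-0.6090, -0.7932)
edge 5: e_5 = (-1.13, +1.32);  n_5 = (+0.7597, +0.6503)
∠(n_2, n_5) = 168.08°
δ = |180° − 168.08°| = 11.92°
11.92° ≤ 2α = 38.58°  →  valid

δ = 11.92°, valid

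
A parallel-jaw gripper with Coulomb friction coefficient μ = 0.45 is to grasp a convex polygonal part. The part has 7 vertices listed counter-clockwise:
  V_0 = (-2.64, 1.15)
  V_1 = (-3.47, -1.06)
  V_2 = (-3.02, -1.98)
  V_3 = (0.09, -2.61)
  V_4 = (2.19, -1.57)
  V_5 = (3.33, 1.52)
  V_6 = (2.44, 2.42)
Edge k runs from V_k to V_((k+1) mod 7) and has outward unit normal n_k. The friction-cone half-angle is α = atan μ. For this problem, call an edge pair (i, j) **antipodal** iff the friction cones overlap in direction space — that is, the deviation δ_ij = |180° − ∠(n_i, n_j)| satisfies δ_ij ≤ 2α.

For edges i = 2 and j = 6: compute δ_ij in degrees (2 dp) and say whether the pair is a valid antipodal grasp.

δ = 25.49°, valid

α = atan 0.45 = 24.23°;  2α = 48.46°
edge 2: e_2 = (+3.11, -0.63);  n_2 = (-0.1985, -0.9801)
edge 6: e_6 = (-5.08, -1.27);  n_6 = (-0.2425, +0.9701)
∠(n_2, n_6) = 154.51°
δ = |180° − 154.51°| = 25.49°
25.49° ≤ 2α = 48.46°  →  valid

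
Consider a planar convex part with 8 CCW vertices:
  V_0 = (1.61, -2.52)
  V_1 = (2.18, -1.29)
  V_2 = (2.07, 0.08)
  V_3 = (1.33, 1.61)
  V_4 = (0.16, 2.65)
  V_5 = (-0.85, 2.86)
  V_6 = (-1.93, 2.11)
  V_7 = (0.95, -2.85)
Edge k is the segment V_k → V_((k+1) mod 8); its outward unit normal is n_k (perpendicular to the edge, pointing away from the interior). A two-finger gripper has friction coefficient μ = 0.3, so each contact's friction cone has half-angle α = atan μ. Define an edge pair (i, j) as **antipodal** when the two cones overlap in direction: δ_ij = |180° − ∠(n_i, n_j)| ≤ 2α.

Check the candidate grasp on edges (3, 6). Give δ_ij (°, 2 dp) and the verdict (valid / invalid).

δ = 18.23°, valid

α = atan 0.3 = 16.70°;  2α = 33.40°
edge 3: e_3 = (-1.17, +1.04);  n_3 = (+0.6644, +0.7474)
edge 6: e_6 = (+2.88, -4.96);  n_6 = (-0.8648, -0.5021)
∠(n_3, n_6) = 161.77°
δ = |180° − 161.77°| = 18.23°
18.23° ≤ 2α = 33.40°  →  valid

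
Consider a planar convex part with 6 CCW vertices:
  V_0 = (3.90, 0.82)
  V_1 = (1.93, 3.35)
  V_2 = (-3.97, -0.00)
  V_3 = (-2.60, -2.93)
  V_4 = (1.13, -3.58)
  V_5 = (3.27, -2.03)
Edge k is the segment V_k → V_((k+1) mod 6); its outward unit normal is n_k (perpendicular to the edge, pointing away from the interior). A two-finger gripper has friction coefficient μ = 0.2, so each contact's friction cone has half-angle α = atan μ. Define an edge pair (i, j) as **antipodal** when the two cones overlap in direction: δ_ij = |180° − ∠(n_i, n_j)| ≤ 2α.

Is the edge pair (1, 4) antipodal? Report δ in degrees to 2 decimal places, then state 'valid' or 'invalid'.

α = atan 0.2 = 11.31°;  2α = 22.62°
edge 1: e_1 = (-5.90, -3.35);  n_1 = (-0.4938, +0.8696)
edge 4: e_4 = (+2.14, +1.55);  n_4 = (+0.5866, -0.8099)
∠(n_1, n_4) = 173.67°
δ = |180° − 173.67°| = 6.33°
6.33° ≤ 2α = 22.62°  →  valid

δ = 6.33°, valid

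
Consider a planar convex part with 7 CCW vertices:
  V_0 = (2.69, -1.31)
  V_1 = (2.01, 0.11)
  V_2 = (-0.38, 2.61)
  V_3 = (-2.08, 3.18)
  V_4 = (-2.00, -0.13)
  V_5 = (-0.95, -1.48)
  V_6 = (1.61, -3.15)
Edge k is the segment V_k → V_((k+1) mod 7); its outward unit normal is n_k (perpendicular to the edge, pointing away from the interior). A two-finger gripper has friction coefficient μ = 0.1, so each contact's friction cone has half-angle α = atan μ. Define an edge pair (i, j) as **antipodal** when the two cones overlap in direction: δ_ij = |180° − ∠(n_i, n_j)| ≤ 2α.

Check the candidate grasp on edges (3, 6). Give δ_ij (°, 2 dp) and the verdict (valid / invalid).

α = atan 0.1 = 5.71°;  2α = 11.42°
edge 3: e_3 = (+0.08, -3.31);  n_3 = (-0.9997, -0.0242)
edge 6: e_6 = (+1.08, +1.84);  n_6 = (+0.8624, -0.5062)
∠(n_3, n_6) = 148.20°
δ = |180° − 148.20°| = 31.80°
31.80° > 2α = 11.42°  →  invalid

δ = 31.80°, invalid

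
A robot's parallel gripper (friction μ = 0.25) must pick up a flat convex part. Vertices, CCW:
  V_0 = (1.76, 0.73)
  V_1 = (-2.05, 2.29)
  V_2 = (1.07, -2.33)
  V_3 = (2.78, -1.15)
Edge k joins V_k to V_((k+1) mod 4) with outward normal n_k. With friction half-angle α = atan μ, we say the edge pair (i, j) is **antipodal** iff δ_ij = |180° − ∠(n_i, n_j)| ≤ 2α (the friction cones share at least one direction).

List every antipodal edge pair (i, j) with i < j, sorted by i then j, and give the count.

α = atan 0.25 = 14.04°;  2α = 28.07°
n_0 = (+0.3789, +0.9254)
n_1 = (-0.8287, -0.5597)
n_2 = (+0.5680, -0.8231)
n_3 = (+0.8790, +0.4769)
  (0,1): δ = 33.70°  ·
  (0,2): δ = 56.87°  ·
  (0,3): δ = 140.75°  ·
  (1,2): δ = 89.42°  ·
  (1,3): δ = 5.55°  ✓
  (2,3): δ = 96.13°  ·
antipodal pairs: 1

count = 1; pairs: (1,3)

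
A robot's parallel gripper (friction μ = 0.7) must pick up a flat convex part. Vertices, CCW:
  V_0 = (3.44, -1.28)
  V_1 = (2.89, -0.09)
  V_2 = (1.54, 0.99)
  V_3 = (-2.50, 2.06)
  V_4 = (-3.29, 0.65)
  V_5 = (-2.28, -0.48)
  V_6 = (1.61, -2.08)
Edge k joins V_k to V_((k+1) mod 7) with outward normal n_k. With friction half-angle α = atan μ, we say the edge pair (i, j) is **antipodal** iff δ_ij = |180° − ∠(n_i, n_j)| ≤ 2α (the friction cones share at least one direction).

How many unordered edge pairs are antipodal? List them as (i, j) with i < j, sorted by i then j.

α = atan 0.7 = 34.99°;  2α = 69.98°
n_0 = (+0.9077, +0.4195)
n_1 = (+0.6247, +0.7809)
n_2 = (+0.2560, +0.9667)
n_3 = (-0.8724, +0.4888)
n_4 = (-0.7456, -0.6664)
n_5 = (-0.3804, -0.9248)
n_6 = (+0.4006, -0.9163)
  (0,1): δ = 153.47°  ·
  (0,2): δ = 129.64°  ·
  (0,3): δ = 54.07°  ✓
  (0,4): δ = 16.98°  ✓
  (0,5): δ = 42.84°  ✓
  (0,6): δ = 88.81°  ·
  (1,2): δ = 156.17°  ·
  (1,3): δ = 80.60°  ·
  (1,4): δ = 9.55°  ✓
  (1,5): δ = 16.30°  ✓
  (1,6): δ = 62.27°  ✓
  (2,3): δ = 104.43°  ·
  (2,4): δ = 33.38°  ✓
  (2,5): δ = 7.52°  ✓
  (2,6): δ = 38.45°  ✓
  (3,4): δ = 108.95°  ·
  (3,5): δ = 83.10°  ·
  (3,6): δ = 37.13°  ✓
  (4,5): δ = 154.15°  ·
  (4,6): δ = 108.18°  ·
  (5,6): δ = 134.03°  ·
antipodal pairs: 10

count = 10; pairs: (0,3), (0,4), (0,5), (1,4), (1,5), (1,6), (2,4), (2,5), (2,6), (3,6)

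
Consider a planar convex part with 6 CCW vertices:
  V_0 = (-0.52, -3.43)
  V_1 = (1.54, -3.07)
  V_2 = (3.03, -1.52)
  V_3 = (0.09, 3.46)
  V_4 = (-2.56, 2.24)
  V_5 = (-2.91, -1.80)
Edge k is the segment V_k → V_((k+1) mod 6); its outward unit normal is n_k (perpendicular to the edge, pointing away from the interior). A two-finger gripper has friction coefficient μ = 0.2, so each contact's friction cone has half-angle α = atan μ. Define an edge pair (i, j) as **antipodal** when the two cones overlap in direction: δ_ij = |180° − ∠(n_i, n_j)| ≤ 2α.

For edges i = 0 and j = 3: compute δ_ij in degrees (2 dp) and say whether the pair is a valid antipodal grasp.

δ = 14.81°, valid

α = atan 0.2 = 11.31°;  2α = 22.62°
edge 0: e_0 = (+2.06, +0.36);  n_0 = (+0.1721, -0.9851)
edge 3: e_3 = (-2.65, -1.22);  n_3 = (-0.4182, +0.9084)
∠(n_0, n_3) = 165.19°
δ = |180° − 165.19°| = 14.81°
14.81° ≤ 2α = 22.62°  →  valid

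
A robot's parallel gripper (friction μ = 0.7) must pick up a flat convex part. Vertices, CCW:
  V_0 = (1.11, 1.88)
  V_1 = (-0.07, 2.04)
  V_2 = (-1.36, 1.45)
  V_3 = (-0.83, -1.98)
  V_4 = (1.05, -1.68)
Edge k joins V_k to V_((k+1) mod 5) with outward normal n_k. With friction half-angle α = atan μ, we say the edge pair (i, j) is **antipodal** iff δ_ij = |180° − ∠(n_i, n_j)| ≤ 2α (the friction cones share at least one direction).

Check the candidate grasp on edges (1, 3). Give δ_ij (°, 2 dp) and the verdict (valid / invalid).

α = atan 0.7 = 34.99°;  2α = 69.98°
edge 1: e_1 = (-1.29, -0.59);  n_1 = (-0.4159, +0.9094)
edge 3: e_3 = (+1.88, +0.30);  n_3 = (+0.1576, -0.9875)
∠(n_1, n_3) = 164.49°
δ = |180° − 164.49°| = 15.51°
15.51° ≤ 2α = 69.98°  →  valid

δ = 15.51°, valid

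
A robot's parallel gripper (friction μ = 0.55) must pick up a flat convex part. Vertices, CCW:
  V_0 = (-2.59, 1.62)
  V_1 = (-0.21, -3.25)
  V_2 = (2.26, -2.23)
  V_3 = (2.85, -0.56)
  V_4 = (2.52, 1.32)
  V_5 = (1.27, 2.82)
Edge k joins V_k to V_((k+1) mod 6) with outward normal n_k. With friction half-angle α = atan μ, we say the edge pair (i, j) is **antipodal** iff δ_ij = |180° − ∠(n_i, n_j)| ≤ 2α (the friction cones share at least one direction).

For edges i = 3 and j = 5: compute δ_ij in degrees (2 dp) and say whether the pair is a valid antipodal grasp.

α = atan 0.55 = 28.81°;  2α = 57.62°
edge 3: e_3 = (-0.33, +1.88);  n_3 = (+0.9849, +0.1729)
edge 5: e_5 = (-3.86, -1.20);  n_5 = (-0.2969, +0.9549)
∠(n_3, n_5) = 97.31°
δ = |180° − 97.31°| = 82.69°
82.69° > 2α = 57.62°  →  invalid

δ = 82.69°, invalid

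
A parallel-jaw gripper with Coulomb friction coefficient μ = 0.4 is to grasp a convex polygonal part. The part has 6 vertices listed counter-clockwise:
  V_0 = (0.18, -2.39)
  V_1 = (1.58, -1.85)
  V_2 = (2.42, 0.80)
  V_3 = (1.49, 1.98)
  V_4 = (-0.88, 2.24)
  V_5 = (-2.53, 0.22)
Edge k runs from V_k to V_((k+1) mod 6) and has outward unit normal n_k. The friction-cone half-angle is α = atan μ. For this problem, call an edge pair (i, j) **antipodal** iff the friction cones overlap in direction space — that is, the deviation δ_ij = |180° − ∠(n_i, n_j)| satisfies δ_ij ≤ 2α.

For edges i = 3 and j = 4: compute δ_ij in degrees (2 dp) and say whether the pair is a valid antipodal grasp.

δ = 122.98°, invalid

α = atan 0.4 = 21.80°;  2α = 43.60°
edge 3: e_3 = (-2.37, +0.26);  n_3 = (+0.1091, +0.9940)
edge 4: e_4 = (-1.65, -2.02);  n_4 = (-0.7745, +0.6326)
∠(n_3, n_4) = 57.02°
δ = |180° − 57.02°| = 122.98°
122.98° > 2α = 43.60°  →  invalid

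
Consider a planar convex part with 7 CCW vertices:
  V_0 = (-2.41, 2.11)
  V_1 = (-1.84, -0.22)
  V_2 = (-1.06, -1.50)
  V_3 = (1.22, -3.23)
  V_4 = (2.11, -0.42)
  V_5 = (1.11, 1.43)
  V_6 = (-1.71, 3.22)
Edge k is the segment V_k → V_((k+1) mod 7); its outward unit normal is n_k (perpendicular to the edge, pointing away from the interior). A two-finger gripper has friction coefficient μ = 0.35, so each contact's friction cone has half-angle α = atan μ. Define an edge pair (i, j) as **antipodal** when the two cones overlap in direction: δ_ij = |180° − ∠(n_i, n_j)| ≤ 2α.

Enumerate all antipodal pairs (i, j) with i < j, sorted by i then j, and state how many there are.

α = atan 0.35 = 19.29°;  2α = 38.58°
n_0 = (-0.9714, -0.2376)
n_1 = (-0.8539, -0.5204)
n_2 = (-0.6045, -0.7966)
n_3 = (+0.9533, -0.3019)
n_4 = (+0.8797, +0.4755)
n_5 = (+0.5359, +0.8443)
n_6 = (-0.8459, +0.5334)
  (0,1): δ = 162.39°  ·
  (0,2): δ = 140.94°  ·
  (0,3): δ = 31.32°  ✓
  (0,4): δ = 14.65°  ✓
  (0,5): δ = 43.85°  ·
  (0,6): δ = 134.02°  ·
  (1,2): δ = 158.55°  ·
  (1,3): δ = 48.93°  ·
  (1,4): δ = 2.96°  ✓
  (1,5): δ = 26.24°  ✓
  (1,6): δ = 116.41°  ·
  (2,3): δ = 70.38°  ·
  (2,4): δ = 24.42°  ✓
  (2,5): δ = 4.78°  ✓
  (2,6): δ = 94.95°  ·
  (3,4): δ = 134.03°  ·
  (3,5): δ = 104.83°  ·
  (3,6): δ = 14.66°  ✓
  (4,5): δ = 150.80°  ·
  (4,6): δ = 60.63°  ·
  (5,6): δ = 89.83°  ·
antipodal pairs: 7

count = 7; pairs: (0,3), (0,4), (1,4), (1,5), (2,4), (2,5), (3,6)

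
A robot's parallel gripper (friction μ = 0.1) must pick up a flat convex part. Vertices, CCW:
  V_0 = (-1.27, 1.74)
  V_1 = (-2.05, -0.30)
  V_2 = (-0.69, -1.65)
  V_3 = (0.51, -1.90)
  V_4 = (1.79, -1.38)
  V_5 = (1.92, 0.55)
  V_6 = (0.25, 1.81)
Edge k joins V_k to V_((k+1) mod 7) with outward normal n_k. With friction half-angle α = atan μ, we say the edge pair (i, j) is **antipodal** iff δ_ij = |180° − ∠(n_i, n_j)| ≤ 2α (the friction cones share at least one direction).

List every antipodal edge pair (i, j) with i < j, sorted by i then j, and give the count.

α = atan 0.1 = 5.71°;  2α = 11.42°
n_0 = (-0.9341, +0.3571)
n_1 = (-0.7045, -0.7097)
n_2 = (-0.2040, -0.9790)
n_3 = (+0.3764, -0.9265)
n_4 = (+0.9977, -0.0672)
n_5 = (+0.6023, +0.7983)
n_6 = (-0.0460, +0.9989)
  (0,1): δ = 113.86°  ·
  (0,2): δ = 80.84°  ·
  (0,3): δ = 46.97°  ·
  (0,4): δ = 17.07°  ·
  (0,5): δ = 73.89°  ·
  (0,6): δ = 113.56°  ·
  (1,2): δ = 146.98°  ·
  (1,3): δ = 113.10°  ·
  (1,4): δ = 49.06°  ·
  (1,5): δ = 7.75°  ✓
  (1,6): δ = 47.43°  ·
  (2,3): δ = 146.12°  ·
  (2,4): δ = 82.09°  ·
  (2,5): δ = 25.27°  ·
  (2,6): δ = 14.41°  ·
  (3,4): δ = 115.96°  ·
  (3,5): δ = 59.14°  ·
  (3,6): δ = 19.47°  ·
  (4,5): δ = 123.18°  ·
  (4,6): δ = 83.51°  ·
  (5,6): δ = 140.33°  ·
antipodal pairs: 1

count = 1; pairs: (1,5)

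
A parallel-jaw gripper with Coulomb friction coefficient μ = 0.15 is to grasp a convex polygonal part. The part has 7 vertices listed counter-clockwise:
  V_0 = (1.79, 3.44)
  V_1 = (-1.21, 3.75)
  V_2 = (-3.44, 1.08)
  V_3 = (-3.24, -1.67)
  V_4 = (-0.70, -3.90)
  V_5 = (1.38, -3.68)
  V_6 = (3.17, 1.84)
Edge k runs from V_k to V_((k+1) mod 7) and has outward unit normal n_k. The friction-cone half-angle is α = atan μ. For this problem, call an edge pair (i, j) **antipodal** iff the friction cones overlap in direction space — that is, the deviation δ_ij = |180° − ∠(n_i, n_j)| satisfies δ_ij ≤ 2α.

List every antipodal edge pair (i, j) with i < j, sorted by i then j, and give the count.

α = atan 0.15 = 8.53°;  2α = 17.06°
n_0 = (+0.1028, +0.9947)
n_1 = (-0.7675, +0.6410)
n_2 = (-0.9974, -0.0725)
n_3 = (-0.6598, -0.7515)
n_4 = (+0.1052, -0.9945)
n_5 = (+0.9512, -0.3085)
n_6 = (+0.7572, +0.6531)
  (0,1): δ = 123.97°  ·
  (0,2): δ = 79.94°  ·
  (0,3): δ = 35.38°  ·
  (0,4): δ = 11.94°  ✓
  (0,5): δ = 77.93°  ·
  (0,6): δ = 136.68°  ·
  (1,2): δ = 135.97°  ·
  (1,3): δ = 91.41°  ·
  (1,4): δ = 44.09°  ·
  (1,5): δ = 21.90°  ·
  (1,6): δ = 80.65°  ·
  (2,3): δ = 135.44°  ·
  (2,4): δ = 88.12°  ·
  (2,5): δ = 22.13°  ·
  (2,6): δ = 36.62°  ·
  (3,4): δ = 132.68°  ·
  (3,5): δ = 66.68°  ·
  (3,6): δ = 7.94°  ✓
  (4,5): δ = 114.00°  ·
  (4,6): δ = 55.26°  ·
  (5,6): δ = 121.26°  ·
antipodal pairs: 2

count = 2; pairs: (0,4), (3,6)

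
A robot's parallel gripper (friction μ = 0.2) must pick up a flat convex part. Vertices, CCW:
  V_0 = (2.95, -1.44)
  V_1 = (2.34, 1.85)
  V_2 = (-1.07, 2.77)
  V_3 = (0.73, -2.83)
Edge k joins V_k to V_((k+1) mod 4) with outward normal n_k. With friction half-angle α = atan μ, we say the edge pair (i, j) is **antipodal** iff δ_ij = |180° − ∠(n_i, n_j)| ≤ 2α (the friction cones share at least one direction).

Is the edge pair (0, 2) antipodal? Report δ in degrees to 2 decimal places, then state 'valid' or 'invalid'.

α = atan 0.2 = 11.31°;  2α = 22.62°
edge 0: e_0 = (-0.61, +3.29);  n_0 = (+0.9832, +0.1823)
edge 2: e_2 = (+1.80, -5.60);  n_2 = (-0.9520, -0.3060)
∠(n_0, n_2) = 172.69°
δ = |180° − 172.69°| = 7.31°
7.31° ≤ 2α = 22.62°  →  valid

δ = 7.31°, valid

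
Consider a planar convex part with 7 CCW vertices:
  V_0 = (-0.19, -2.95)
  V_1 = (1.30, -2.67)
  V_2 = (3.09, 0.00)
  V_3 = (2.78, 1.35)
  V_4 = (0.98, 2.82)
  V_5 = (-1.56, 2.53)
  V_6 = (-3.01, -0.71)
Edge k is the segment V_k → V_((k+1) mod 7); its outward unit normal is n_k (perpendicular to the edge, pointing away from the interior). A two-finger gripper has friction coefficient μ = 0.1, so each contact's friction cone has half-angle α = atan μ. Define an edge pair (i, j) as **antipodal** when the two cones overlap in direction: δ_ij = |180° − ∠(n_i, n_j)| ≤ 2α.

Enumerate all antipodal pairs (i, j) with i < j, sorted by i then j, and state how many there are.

count = 3; pairs: (0,4), (1,5), (3,6)

α = atan 0.1 = 5.71°;  2α = 11.42°
n_0 = (+0.1847, -0.9828)
n_1 = (+0.8306, -0.5569)
n_2 = (+0.9746, +0.2238)
n_3 = (+0.6325, +0.7745)
n_4 = (-0.1134, +0.9935)
n_5 = (-0.9128, +0.4085)
n_6 = (-0.6220, -0.7830)
  (0,1): δ = 134.48°  ·
  (0,2): δ = 87.71°  ·
  (0,3): δ = 49.88°  ·
  (0,4): δ = 4.13°  ✓
  (0,5): δ = 55.25°  ·
  (0,6): δ = 130.90°  ·
  (1,2): δ = 133.23°  ·
  (1,3): δ = 95.40°  ·
  (1,4): δ = 49.65°  ·
  (1,5): δ = 9.73°  ✓
  (1,6): δ = 85.38°  ·
  (2,3): δ = 142.17°  ·
  (2,4): δ = 96.42°  ·
  (2,5): δ = 37.04°  ·
  (2,6): δ = 38.61°  ·
  (3,4): δ = 134.25°  ·
  (3,5): δ = 74.87°  ·
  (3,6): δ = 0.78°  ✓
  (4,5): δ = 120.62°  ·
  (4,6): δ = 44.97°  ·
  (5,6): δ = 104.35°  ·
antipodal pairs: 3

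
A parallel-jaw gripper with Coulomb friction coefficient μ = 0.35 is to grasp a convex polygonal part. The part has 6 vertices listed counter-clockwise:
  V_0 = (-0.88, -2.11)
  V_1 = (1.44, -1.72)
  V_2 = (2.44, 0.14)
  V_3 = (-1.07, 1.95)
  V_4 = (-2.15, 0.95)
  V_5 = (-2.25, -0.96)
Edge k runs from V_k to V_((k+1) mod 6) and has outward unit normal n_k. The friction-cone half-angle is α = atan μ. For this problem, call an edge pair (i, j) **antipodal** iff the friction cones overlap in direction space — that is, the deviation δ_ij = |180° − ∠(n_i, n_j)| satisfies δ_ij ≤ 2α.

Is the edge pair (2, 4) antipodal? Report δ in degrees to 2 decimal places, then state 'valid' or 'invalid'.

δ = 65.72°, invalid

α = atan 0.35 = 19.29°;  2α = 38.58°
edge 2: e_2 = (-3.51, +1.81);  n_2 = (+0.4583, +0.8888)
edge 4: e_4 = (-0.10, -1.91);  n_4 = (-0.9986, +0.0523)
∠(n_2, n_4) = 114.28°
δ = |180° − 114.28°| = 65.72°
65.72° > 2α = 38.58°  →  invalid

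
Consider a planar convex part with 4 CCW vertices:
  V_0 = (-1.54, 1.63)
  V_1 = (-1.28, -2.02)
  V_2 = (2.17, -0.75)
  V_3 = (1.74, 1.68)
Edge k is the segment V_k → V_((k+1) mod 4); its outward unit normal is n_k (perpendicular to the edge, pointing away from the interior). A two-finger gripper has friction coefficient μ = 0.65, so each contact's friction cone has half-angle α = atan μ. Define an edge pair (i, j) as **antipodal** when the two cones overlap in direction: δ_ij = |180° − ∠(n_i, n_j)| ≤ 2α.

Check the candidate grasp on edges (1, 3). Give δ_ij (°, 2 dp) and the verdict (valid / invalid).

δ = 19.34°, valid

α = atan 0.65 = 33.02°;  2α = 66.05°
edge 1: e_1 = (+3.45, +1.27);  n_1 = (+0.3455, -0.9384)
edge 3: e_3 = (-3.28, -0.05);  n_3 = (-0.0152, +0.9999)
∠(n_1, n_3) = 160.66°
δ = |180° − 160.66°| = 19.34°
19.34° ≤ 2α = 66.05°  →  valid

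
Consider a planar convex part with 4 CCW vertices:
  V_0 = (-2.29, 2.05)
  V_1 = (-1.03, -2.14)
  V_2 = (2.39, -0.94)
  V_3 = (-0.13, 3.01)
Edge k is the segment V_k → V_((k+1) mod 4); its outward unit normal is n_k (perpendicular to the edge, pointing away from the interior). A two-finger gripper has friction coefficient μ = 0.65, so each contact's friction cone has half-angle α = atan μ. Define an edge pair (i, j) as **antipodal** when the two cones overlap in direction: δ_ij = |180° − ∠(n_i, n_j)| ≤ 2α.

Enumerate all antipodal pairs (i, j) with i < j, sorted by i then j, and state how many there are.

count = 2; pairs: (0,2), (1,3)

α = atan 0.65 = 33.02°;  2α = 66.05°
n_0 = (-0.9576, -0.2880)
n_1 = (+0.3311, -0.9436)
n_2 = (+0.8430, +0.5378)
n_3 = (-0.4061, +0.9138)
  (0,1): δ = 87.40°  ·
  (0,2): δ = 15.80°  ✓
  (0,3): δ = 97.23°  ·
  (1,2): δ = 76.80°  ·
  (1,3): δ = 4.63°  ✓
  (2,3): δ = 98.57°  ·
antipodal pairs: 2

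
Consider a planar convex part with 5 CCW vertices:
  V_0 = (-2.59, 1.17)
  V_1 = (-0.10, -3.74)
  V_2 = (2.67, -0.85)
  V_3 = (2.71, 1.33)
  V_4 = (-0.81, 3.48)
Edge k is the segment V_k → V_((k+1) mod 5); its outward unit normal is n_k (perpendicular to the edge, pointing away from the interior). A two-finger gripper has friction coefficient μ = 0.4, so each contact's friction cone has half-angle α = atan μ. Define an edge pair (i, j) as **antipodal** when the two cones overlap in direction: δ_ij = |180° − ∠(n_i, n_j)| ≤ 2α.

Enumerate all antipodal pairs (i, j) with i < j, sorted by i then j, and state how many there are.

α = atan 0.4 = 21.80°;  2α = 43.60°
n_0 = (-0.8919, -0.4523)
n_1 = (+0.7219, -0.6920)
n_2 = (+0.9998, -0.0183)
n_3 = (+0.5213, +0.8534)
n_4 = (-0.7921, +0.6104)
  (0,1): δ = 70.68°  ·
  (0,2): δ = 27.94°  ✓
  (0,3): δ = 31.69°  ✓
  (0,4): δ = 115.49°  ·
  (1,2): δ = 137.27°  ·
  (1,3): δ = 77.63°  ·
  (1,4): δ = 6.17°  ✓
  (2,3): δ = 120.37°  ·
  (2,4): δ = 36.57°  ✓
  (3,4): δ = 96.20°  ·
antipodal pairs: 4

count = 4; pairs: (0,2), (0,3), (1,4), (2,4)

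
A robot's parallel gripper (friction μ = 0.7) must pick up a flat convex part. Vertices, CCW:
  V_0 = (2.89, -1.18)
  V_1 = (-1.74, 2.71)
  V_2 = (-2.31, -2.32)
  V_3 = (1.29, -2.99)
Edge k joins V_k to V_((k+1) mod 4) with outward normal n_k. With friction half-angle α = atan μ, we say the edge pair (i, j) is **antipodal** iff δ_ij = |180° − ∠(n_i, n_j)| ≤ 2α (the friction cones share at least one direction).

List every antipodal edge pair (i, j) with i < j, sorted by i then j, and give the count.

count = 3; pairs: (0,1), (0,2), (1,3)

α = atan 0.7 = 34.99°;  2α = 69.98°
n_0 = (+0.6433, +0.7656)
n_1 = (-0.9936, +0.1126)
n_2 = (-0.1830, -0.9831)
n_3 = (+0.7492, -0.6623)
  (0,1): δ = 56.43°  ✓
  (0,2): δ = 29.49°  ✓
  (0,3): δ = 88.56°  ·
  (1,2): δ = 94.08°  ·
  (1,3): δ = 35.01°  ✓
  (2,3): δ = 120.93°  ·
antipodal pairs: 3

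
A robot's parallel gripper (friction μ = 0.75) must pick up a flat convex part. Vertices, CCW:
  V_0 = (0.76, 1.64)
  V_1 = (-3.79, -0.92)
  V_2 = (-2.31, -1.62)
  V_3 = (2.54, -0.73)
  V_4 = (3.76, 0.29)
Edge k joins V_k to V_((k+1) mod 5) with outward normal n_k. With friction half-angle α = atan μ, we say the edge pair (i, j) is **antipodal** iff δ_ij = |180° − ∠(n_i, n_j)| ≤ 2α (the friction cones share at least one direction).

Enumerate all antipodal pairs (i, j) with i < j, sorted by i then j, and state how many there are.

count = 6; pairs: (0,1), (0,2), (0,3), (1,4), (2,4), (3,4)

α = atan 0.75 = 36.87°;  2α = 73.74°
n_0 = (-0.4904, +0.8715)
n_1 = (-0.4276, -0.9040)
n_2 = (+0.1805, -0.9836)
n_3 = (+0.6414, -0.7672)
n_4 = (+0.4104, +0.9119)
  (0,1): δ = 54.68°  ✓
  (0,2): δ = 18.97°  ✓
  (0,3): δ = 10.53°  ✓
  (0,4): δ = 126.41°  ·
  (1,2): δ = 144.29°  ·
  (1,3): δ = 114.79°  ·
  (1,4): δ = 1.09°  ✓
  (2,3): δ = 150.50°  ·
  (2,4): δ = 34.63°  ✓
  (3,4): δ = 64.13°  ✓
antipodal pairs: 6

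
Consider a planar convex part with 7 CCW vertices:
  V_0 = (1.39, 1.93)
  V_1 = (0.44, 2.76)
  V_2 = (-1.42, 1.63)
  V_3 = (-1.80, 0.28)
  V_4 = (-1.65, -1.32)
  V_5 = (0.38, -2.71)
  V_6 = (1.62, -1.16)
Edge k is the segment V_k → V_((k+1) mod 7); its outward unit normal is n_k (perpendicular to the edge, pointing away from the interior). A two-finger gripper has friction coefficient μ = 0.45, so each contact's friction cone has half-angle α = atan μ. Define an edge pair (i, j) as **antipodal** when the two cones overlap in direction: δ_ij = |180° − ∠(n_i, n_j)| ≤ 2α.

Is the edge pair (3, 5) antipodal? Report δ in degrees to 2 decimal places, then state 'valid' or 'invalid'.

δ = 44.02°, valid

α = atan 0.45 = 24.23°;  2α = 48.46°
edge 3: e_3 = (+0.15, -1.60);  n_3 = (-0.9956, -0.0933)
edge 5: e_5 = (+1.24, +1.55);  n_5 = (+0.7809, -0.6247)
∠(n_3, n_5) = 135.98°
δ = |180° − 135.98°| = 44.02°
44.02° ≤ 2α = 48.46°  →  valid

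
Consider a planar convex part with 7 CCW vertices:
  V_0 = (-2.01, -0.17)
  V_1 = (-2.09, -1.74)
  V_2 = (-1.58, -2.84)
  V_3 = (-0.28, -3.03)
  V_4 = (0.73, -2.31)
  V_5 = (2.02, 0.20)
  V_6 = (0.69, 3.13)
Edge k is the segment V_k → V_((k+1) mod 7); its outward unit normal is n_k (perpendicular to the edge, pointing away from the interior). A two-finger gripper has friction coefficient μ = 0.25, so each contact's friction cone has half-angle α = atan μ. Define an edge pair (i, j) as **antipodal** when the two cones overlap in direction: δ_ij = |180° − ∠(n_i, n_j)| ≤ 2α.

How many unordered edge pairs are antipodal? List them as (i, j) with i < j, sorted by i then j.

count = 5; pairs: (0,4), (0,5), (1,5), (3,6), (4,6)

α = atan 0.25 = 14.04°;  2α = 28.07°
n_0 = (-0.9987, +0.0509)
n_1 = (-0.9072, -0.4206)
n_2 = (-0.1446, -0.9895)
n_3 = (+0.5805, -0.8143)
n_4 = (+0.8894, -0.4571)
n_5 = (+0.9106, +0.4133)
n_6 = (-0.7740, +0.6332)
  (0,1): δ = 152.21°  ·
  (0,2): δ = 95.40°  ·
  (0,3): δ = 51.60°  ·
  (0,4): δ = 24.28°  ✓
  (0,5): δ = 27.33°  ✓
  (0,6): δ = 143.63°  ·
  (1,2): δ = 123.19°  ·
  (1,3): δ = 79.39°  ·
  (1,4): δ = 52.07°  ·
  (1,5): δ = 0.46°  ✓
  (1,6): δ = 115.84°  ·
  (2,3): δ = 136.20°  ·
  (2,4): δ = 108.89°  ·
  (2,5): δ = 57.27°  ·
  (2,6): δ = 59.03°  ·
  (3,4): δ = 152.68°  ·
  (3,5): δ = 101.07°  ·
  (3,6): δ = 15.23°  ✓
  (4,5): δ = 128.38°  ·
  (4,6): δ = 12.09°  ✓
  (5,6): δ = 63.70°  ·
antipodal pairs: 5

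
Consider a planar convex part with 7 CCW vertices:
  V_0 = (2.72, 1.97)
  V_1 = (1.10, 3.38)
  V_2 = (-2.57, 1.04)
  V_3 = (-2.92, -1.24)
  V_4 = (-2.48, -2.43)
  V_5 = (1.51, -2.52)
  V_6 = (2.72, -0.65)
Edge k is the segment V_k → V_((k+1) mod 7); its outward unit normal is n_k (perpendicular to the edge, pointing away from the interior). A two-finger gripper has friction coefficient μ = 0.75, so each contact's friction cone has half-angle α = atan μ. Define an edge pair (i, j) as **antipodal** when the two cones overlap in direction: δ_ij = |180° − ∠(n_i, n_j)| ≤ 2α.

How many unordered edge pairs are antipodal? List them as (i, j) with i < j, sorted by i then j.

α = atan 0.75 = 36.87°;  2α = 73.74°
n_0 = (+0.6565, +0.7543)
n_1 = (-0.5376, +0.8432)
n_2 = (-0.9884, +0.1517)
n_3 = (-0.9379, -0.3468)
n_4 = (-0.0226, -0.9997)
n_5 = (+0.8396, -0.5433)
n_6 = (+1.0000, -0.0000)
  (0,1): δ = 106.44°  ·
  (0,2): δ = 57.69°  ✓
  (0,3): δ = 28.67°  ✓
  (0,4): δ = 39.74°  ✓
  (0,5): δ = 98.13°  ·
  (0,6): δ = 131.04°  ·
  (1,2): δ = 131.25°  ·
  (1,3): δ = 102.23°  ·
  (1,4): δ = 33.81°  ✓
  (1,5): δ = 24.57°  ✓
  (1,6): δ = 57.48°  ✓
  (2,3): δ = 150.98°  ·
  (2,4): δ = 82.56°  ·
  (2,5): δ = 24.18°  ✓
  (2,6): δ = 8.73°  ✓
  (3,4): δ = 111.58°  ·
  (3,5): δ = 53.20°  ✓
  (3,6): δ = 20.29°  ✓
  (4,5): δ = 121.61°  ·
  (4,6): δ = 88.71°  ·
  (5,6): δ = 147.09°  ·
antipodal pairs: 10

count = 10; pairs: (0,2), (0,3), (0,4), (1,4), (1,5), (1,6), (2,5), (2,6), (3,5), (3,6)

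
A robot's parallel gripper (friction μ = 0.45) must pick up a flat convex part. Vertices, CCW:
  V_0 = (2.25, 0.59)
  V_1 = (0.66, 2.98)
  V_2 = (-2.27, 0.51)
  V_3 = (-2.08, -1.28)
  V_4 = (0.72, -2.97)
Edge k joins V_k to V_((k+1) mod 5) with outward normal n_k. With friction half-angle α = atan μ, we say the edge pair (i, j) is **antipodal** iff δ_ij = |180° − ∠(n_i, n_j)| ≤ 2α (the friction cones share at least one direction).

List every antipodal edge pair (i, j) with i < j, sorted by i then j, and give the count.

α = atan 0.45 = 24.23°;  2α = 48.46°
n_0 = (+0.8326, +0.5539)
n_1 = (-0.6445, +0.7646)
n_2 = (-0.9944, -0.1056)
n_3 = (-0.5167, -0.8561)
n_4 = (+0.9187, -0.3949)
  (0,1): δ = 83.50°  ·
  (0,2): δ = 27.58°  ✓
  (0,3): δ = 25.25°  ✓
  (0,4): δ = 123.11°  ·
  (1,2): δ = 124.07°  ·
  (1,3): δ = 71.24°  ·
  (1,4): δ = 26.61°  ✓
  (2,3): δ = 127.17°  ·
  (2,4): δ = 29.32°  ✓
  (3,4): δ = 82.14°  ·
antipodal pairs: 4

count = 4; pairs: (0,2), (0,3), (1,4), (2,4)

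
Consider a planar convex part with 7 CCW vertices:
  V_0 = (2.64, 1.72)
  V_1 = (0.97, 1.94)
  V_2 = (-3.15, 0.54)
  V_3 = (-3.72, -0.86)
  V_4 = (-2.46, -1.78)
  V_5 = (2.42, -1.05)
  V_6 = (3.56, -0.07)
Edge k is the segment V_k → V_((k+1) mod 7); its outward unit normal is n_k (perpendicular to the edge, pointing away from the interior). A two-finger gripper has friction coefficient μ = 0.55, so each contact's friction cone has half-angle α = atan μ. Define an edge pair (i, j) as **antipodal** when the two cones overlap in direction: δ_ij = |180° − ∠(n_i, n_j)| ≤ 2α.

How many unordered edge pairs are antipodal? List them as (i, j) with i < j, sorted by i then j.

count = 9; pairs: (0,3), (0,4), (0,5), (1,3), (1,4), (1,5), (2,5), (2,6), (3,6)

α = atan 0.55 = 28.81°;  2α = 57.62°
n_0 = (+0.1306, +0.9914)
n_1 = (-0.3217, +0.9468)
n_2 = (-0.9262, +0.3771)
n_3 = (-0.5897, -0.8076)
n_4 = (+0.1479, -0.9890)
n_5 = (+0.6519, -0.7583)
n_6 = (+0.8894, +0.4571)
  (0,1): δ = 153.73°  ·
  (0,2): δ = 104.65°  ·
  (0,3): δ = 28.63°  ✓
  (0,4): δ = 16.01°  ✓
  (0,5): δ = 48.19°  ✓
  (0,6): δ = 124.71°  ·
  (1,2): δ = 130.92°  ·
  (1,3): δ = 54.90°  ✓
  (1,4): δ = 10.26°  ✓
  (1,5): δ = 21.92°  ✓
  (1,6): δ = 98.43°  ·
  (2,3): δ = 103.98°  ·
  (2,4): δ = 59.34°  ·
  (2,5): δ = 27.16°  ✓
  (2,6): δ = 49.35°  ✓
  (3,4): δ = 135.36°  ·
  (3,5): δ = 103.18°  ·
  (3,6): δ = 26.66°  ✓
  (4,5): δ = 147.82°  ·
  (4,6): δ = 71.31°  ·
  (5,6): δ = 103.48°  ·
antipodal pairs: 9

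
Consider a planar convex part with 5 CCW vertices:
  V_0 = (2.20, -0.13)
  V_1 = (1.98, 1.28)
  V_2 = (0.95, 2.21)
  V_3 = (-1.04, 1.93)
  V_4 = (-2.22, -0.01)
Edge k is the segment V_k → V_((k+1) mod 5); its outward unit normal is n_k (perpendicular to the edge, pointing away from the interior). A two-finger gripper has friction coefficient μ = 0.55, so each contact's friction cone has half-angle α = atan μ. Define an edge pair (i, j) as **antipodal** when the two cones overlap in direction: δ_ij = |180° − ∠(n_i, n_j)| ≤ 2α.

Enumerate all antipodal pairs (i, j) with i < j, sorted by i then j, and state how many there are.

α = atan 0.55 = 28.81°;  2α = 57.62°
n_0 = (+0.9880, +0.1542)
n_1 = (+0.6702, +0.7422)
n_2 = (-0.1393, +0.9902)
n_3 = (-0.8544, +0.5197)
n_4 = (-0.0271, -0.9996)
  (0,1): δ = 140.95°  ·
  (0,2): δ = 90.86°  ·
  (0,3): δ = 40.18°  ✓
  (0,4): δ = 79.58°  ·
  (1,2): δ = 129.91°  ·
  (1,3): δ = 79.23°  ·
  (1,4): δ = 40.52°  ✓
  (2,3): δ = 129.32°  ·
  (2,4): δ = 9.56°  ✓
  (3,4): δ = 60.25°  ·
antipodal pairs: 3

count = 3; pairs: (0,3), (1,4), (2,4)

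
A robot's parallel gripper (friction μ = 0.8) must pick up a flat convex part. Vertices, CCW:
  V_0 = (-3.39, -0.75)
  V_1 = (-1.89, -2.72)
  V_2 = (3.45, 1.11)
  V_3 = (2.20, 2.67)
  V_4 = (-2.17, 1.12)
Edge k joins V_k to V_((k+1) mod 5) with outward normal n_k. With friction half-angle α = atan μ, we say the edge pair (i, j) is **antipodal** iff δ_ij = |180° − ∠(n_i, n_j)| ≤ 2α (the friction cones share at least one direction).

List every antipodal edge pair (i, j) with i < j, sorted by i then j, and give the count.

count = 5; pairs: (0,2), (0,3), (1,3), (1,4), (2,4)

α = atan 0.8 = 38.66°;  2α = 77.32°
n_0 = (-0.7956, -0.6058)
n_1 = (+0.5828, -0.8126)
n_2 = (+0.7804, +0.6253)
n_3 = (-0.3343, +0.9425)
n_4 = (-0.8375, +0.5464)
  (0,1): δ = 91.64°  ·
  (0,2): δ = 1.42°  ✓
  (0,3): δ = 72.24°  ✓
  (0,4): δ = 109.59°  ·
  (1,2): δ = 86.94°  ·
  (1,3): δ = 16.12°  ✓
  (1,4): δ = 21.23°  ✓
  (2,3): δ = 109.18°  ·
  (2,4): δ = 71.83°  ✓
  (3,4): δ = 142.65°  ·
antipodal pairs: 5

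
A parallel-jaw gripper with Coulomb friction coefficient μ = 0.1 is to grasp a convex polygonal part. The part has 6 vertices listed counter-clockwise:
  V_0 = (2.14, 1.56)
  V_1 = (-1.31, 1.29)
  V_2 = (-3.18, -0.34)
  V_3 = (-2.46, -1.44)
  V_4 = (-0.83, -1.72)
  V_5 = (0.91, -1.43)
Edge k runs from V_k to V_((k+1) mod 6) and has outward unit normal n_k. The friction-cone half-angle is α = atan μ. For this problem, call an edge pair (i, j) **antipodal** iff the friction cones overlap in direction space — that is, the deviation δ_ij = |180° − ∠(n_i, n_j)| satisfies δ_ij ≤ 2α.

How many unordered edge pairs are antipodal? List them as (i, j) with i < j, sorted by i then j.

count = 1; pairs: (0,4)

α = atan 0.1 = 5.71°;  2α = 11.42°
n_0 = (-0.0780, +0.9970)
n_1 = (-0.6571, +0.7538)
n_2 = (-0.8367, -0.5477)
n_3 = (-0.1693, -0.9856)
n_4 = (+0.1644, -0.9864)
n_5 = (+0.9248, -0.3804)
  (0,1): δ = 143.40°  ·
  (0,2): δ = 61.27°  ·
  (0,3): δ = 14.22°  ·
  (0,4): δ = 4.99°  ✓
  (0,5): δ = 63.16°  ·
  (1,2): δ = 97.87°  ·
  (1,3): δ = 50.82°  ·
  (1,4): δ = 31.61°  ·
  (1,5): δ = 26.56°  ·
  (2,3): δ = 132.95°  ·
  (2,4): δ = 113.74°  ·
  (2,5): δ = 55.57°  ·
  (3,4): δ = 160.79°  ·
  (3,5): δ = 102.61°  ·
  (4,5): δ = 121.82°  ·
antipodal pairs: 1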